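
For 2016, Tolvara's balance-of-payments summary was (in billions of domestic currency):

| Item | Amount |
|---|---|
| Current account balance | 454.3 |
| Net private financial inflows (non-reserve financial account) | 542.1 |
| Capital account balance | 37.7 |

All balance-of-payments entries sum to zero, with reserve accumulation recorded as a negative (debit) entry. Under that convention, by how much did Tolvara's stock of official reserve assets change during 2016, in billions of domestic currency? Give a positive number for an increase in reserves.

1034.1

Official reserve transactions balance = -(454.3 + 37.7 + 542.1) = -1034.1
An accumulation of reserves is recorded as a debit (negative entry), so the change in the stock of reserves is the negative of that balance.
Change in official reserves = -(-1034.1) = 1034.1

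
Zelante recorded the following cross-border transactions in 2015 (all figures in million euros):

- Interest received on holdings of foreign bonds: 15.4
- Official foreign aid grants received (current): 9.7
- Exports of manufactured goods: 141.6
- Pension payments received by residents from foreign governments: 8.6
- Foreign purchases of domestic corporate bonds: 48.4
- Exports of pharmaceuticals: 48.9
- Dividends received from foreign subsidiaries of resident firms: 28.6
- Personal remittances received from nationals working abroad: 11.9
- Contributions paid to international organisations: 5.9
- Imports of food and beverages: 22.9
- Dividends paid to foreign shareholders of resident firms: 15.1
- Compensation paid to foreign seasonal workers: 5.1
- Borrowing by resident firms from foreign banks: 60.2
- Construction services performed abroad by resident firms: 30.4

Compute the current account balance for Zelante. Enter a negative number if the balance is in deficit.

Goods: -22.9 + 141.6 + 48.9 = 167.6
Services: 30.4
Primary income: -5.1 - 15.1 + 15.4 + 28.6 = 23.8
Secondary income: 9.7 + 8.6 - 5.9 + 11.9 = 24.3
Current account = 167.6 + 30.4 + 23.8 + 24.3 = 246.1
(Excluded from the current account — financial account: foreign purchases of domestic corporate bonds 48.4, borrowing by resident firms from foreign banks 60.2.)

246.1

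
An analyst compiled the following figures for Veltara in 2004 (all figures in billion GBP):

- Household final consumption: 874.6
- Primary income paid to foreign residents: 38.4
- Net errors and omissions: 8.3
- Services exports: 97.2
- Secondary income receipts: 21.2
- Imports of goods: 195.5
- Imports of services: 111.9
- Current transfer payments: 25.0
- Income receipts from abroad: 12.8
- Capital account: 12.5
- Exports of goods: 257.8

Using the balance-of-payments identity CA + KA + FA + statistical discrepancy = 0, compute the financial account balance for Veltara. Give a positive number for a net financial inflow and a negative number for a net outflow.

-39.0

Goods balance = 257.8 - 195.5 = 62.3
Services balance = 97.2 - 111.9 = -14.7
Trade balance (goods + services) = 62.3 + (-14.7) = 47.6
Net primary income = 12.8 - 38.4 = -25.6
Net secondary income = 21.2 - 25.0 = -3.8
Current account = 47.6 + (-25.6) + (-3.8) = 18.2
Financial account = -(18.2 + 12.5 + 8.3) = -39.0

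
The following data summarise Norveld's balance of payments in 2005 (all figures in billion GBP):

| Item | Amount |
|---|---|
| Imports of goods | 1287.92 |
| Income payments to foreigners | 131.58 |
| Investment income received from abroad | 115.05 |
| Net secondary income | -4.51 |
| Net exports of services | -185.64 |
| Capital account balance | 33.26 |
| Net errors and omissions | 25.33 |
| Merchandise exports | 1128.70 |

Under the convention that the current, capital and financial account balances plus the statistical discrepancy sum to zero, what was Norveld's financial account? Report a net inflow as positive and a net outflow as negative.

Goods balance = 1128.70 - 1287.92 = -159.22
Services balance = -185.64
Trade balance (goods + services) = -159.22 + (-185.64) = -344.86
Net primary income = 115.05 - 131.58 = -16.53
Net secondary income = -4.51
Current account = -344.86 + (-16.53) + (-4.51) = -365.90
Financial account = -(-365.90 + 33.26 + 25.33) = 307.31

307.31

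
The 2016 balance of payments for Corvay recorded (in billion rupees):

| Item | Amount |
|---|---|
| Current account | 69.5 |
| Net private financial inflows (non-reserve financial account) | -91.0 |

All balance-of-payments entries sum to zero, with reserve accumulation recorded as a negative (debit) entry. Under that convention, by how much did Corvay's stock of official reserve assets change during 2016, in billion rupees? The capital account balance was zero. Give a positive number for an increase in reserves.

-21.5

Official reserve transactions balance = -(69.5 + (-91.0)) = 21.5
An accumulation of reserves is recorded as a debit (negative entry), so the change in the stock of reserves is the negative of that balance.
Change in official reserves = -(21.5) = -21.5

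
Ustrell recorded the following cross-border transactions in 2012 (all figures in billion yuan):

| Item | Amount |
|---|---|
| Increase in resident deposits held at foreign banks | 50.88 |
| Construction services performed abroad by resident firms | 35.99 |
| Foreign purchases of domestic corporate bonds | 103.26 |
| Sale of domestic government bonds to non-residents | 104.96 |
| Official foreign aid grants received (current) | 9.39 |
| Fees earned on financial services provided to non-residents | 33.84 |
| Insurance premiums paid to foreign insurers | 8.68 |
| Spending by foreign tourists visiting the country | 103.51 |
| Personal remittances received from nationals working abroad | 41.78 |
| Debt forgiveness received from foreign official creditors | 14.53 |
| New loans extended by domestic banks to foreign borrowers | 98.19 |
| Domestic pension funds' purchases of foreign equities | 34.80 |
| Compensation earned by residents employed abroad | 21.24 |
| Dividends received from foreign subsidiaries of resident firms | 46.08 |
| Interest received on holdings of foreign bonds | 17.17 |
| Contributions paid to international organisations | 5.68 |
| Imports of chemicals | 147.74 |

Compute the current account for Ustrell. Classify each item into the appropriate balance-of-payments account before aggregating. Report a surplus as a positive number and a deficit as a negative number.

Goods: -147.74
Services: -8.68 + 103.51 + 35.99 + 33.84 = 164.66
Primary income: 46.08 + 17.17 + 21.24 = 84.49
Secondary income: 9.39 + 41.78 - 5.68 = 45.49
Current account = (-147.74) + 164.66 + 84.49 + 45.49 = 146.90
(Excluded from the current account — financial account: increase in resident deposits held at foreign banks 50.88, foreign purchases of domestic corporate bonds 103.26, sale of domestic government bonds to non-residents 104.96, new loans extended by domestic banks to foreign borrowers 98.19, domestic pension funds' purchases of foreign equities 34.80; capital account: debt forgiveness received from foreign official creditors 14.53.)

146.90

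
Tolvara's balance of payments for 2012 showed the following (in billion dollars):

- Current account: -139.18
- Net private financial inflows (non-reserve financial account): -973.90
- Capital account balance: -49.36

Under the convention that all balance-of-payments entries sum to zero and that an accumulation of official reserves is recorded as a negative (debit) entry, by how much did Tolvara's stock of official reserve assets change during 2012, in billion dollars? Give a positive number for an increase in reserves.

Official reserve transactions balance = -((-139.18) + (-49.36) + (-973.90)) = 1162.44
An accumulation of reserves is recorded as a debit (negative entry), so the change in the stock of reserves is the negative of that balance.
Change in official reserves = -(1162.44) = -1162.44

-1162.44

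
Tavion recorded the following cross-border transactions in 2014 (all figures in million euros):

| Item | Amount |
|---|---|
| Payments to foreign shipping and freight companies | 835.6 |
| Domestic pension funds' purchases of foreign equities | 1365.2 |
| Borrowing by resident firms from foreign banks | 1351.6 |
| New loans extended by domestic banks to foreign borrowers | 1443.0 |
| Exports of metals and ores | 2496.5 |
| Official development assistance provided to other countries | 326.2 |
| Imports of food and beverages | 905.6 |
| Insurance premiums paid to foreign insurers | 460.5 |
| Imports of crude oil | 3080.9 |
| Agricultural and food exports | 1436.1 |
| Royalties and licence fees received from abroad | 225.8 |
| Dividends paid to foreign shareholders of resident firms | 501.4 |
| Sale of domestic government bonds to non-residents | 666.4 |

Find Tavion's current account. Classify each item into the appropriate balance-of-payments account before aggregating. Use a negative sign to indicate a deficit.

-1951.8

Goods: -905.6 + 1436.1 + 2496.5 - 3080.9 = -53.9
Services: -835.6 - 460.5 + 225.8 = -1070.3
Primary income: -501.4
Secondary income: -326.2
Current account = (-53.9) + (-1070.3) + (-501.4) + (-326.2) = -1951.8
(Excluded from the current account — financial account: domestic pension funds' purchases of foreign equities 1365.2, borrowing by resident firms from foreign banks 1351.6, new loans extended by domestic banks to foreign borrowers 1443.0, sale of domestic government bonds to non-residents 666.4.)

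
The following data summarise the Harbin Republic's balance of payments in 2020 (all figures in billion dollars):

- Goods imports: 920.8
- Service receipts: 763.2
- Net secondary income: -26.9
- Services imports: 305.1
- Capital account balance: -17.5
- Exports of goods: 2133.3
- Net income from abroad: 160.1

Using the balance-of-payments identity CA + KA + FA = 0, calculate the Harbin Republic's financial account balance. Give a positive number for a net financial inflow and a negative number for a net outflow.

Goods balance = 2133.3 - 920.8 = 1212.5
Services balance = 763.2 - 305.1 = 458.1
Trade balance (goods + services) = 1212.5 + 458.1 = 1670.6
Net primary income = 160.1
Net secondary income = -26.9
Current account = 1670.6 + 160.1 + (-26.9) = 1803.8
Financial account = -(1803.8 + (-17.5)) = -1786.3

-1786.3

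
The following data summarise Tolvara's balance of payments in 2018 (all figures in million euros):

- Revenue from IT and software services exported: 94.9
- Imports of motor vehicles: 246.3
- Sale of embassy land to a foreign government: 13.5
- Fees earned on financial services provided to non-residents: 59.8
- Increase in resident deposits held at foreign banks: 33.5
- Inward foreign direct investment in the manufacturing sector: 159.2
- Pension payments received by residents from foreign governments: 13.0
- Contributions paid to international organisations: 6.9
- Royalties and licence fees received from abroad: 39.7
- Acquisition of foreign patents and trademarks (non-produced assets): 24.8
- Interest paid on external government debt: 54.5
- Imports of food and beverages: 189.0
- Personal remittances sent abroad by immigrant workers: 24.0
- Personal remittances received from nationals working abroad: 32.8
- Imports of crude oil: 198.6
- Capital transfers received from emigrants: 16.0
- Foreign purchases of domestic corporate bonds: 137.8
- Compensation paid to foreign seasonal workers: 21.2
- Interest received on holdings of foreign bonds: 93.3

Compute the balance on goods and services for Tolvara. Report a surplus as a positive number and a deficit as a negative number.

Goods: -246.3 - 198.6 - 189.0 = -633.9
Services: 94.9 + 39.7 + 59.8 = 194.4
Trade balance = -633.9 + 194.4 = -439.5
(Excluded from the trade balance — capital account: sale of embassy land to a foreign government 13.5, acquisition of foreign patents and trademarks (non-produced assets) 24.8, capital transfers received from emigrants 16.0; financial account: increase in resident deposits held at foreign banks 33.5, inward foreign direct investment in the manufacturing sector 159.2, foreign purchases of domestic corporate bonds 137.8; secondary income: pension payments received by residents from foreign governments 13.0, contributions paid to international organisations 6.9, personal remittances sent abroad by immigrant workers 24.0, personal remittances received from nationals working abroad 32.8; primary income: interest paid on external government debt 54.5, compensation paid to foreign seasonal workers 21.2, interest received on holdings of foreign bonds 93.3.)

-439.5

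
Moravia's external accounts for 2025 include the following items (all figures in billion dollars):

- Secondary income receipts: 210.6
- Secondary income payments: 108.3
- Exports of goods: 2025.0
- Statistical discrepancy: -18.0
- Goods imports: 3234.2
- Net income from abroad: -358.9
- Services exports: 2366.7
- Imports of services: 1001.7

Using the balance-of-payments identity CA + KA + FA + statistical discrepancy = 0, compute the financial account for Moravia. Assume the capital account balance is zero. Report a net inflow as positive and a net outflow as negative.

118.8

Goods balance = 2025.0 - 3234.2 = -1209.2
Services balance = 2366.7 - 1001.7 = 1365.0
Trade balance (goods + services) = -1209.2 + 1365.0 = 155.8
Net primary income = -358.9
Net secondary income = 210.6 - 108.3 = 102.3
Current account = 155.8 + (-358.9) + 102.3 = -100.8
Financial account = -(-100.8 + (-18.0)) = 118.8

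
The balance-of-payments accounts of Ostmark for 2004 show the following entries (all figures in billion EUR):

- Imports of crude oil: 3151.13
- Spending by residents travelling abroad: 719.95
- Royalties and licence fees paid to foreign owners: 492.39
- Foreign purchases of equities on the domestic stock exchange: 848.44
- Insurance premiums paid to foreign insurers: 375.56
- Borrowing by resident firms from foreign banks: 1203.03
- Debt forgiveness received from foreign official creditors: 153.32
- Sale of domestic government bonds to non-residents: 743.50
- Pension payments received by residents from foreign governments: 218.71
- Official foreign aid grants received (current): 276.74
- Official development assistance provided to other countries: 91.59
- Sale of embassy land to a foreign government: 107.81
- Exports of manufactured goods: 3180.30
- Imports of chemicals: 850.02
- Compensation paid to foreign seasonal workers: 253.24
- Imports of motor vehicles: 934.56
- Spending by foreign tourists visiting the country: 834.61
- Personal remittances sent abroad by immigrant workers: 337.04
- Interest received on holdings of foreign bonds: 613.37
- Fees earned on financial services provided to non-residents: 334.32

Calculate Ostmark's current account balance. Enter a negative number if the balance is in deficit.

-1747.43

Goods: -934.56 - 850.02 + 3180.30 - 3151.13 = -1755.41
Services: -375.56 + 834.61 - 492.39 + 334.32 - 719.95 = -418.97
Primary income: -253.24 + 613.37 = 360.13
Secondary income: 276.74 - 337.04 + 218.71 - 91.59 = 66.82
Current account = (-1755.41) + (-418.97) + 360.13 + 66.82 = -1747.43
(Excluded from the current account — financial account: foreign purchases of equities on the domestic stock exchange 848.44, borrowing by resident firms from foreign banks 1203.03, sale of domestic government bonds to non-residents 743.50; capital account: debt forgiveness received from foreign official creditors 153.32, sale of embassy land to a foreign government 107.81.)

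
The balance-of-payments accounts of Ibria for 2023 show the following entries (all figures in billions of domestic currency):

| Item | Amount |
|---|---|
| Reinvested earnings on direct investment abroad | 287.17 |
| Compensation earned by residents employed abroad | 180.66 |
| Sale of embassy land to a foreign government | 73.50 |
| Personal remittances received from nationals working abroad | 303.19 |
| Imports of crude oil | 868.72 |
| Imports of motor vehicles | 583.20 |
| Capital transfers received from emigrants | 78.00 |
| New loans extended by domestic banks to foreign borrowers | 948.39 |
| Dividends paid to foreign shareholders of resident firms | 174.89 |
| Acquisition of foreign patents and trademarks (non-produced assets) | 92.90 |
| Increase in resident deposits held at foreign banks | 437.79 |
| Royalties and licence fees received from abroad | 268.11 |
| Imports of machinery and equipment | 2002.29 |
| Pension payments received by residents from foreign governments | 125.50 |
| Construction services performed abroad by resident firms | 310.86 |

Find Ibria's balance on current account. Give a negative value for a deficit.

-2153.61

Goods: -583.20 - 868.72 - 2002.29 = -3454.21
Services: 310.86 + 268.11 = 578.97
Primary income: 180.66 + 287.17 - 174.89 = 292.94
Secondary income: 303.19 + 125.50 = 428.69
Current account = (-3454.21) + 578.97 + 292.94 + 428.69 = -2153.61
(Excluded from the current account — capital account: sale of embassy land to a foreign government 73.50, capital transfers received from emigrants 78.00, acquisition of foreign patents and trademarks (non-produced assets) 92.90; financial account: new loans extended by domestic banks to foreign borrowers 948.39, increase in resident deposits held at foreign banks 437.79.)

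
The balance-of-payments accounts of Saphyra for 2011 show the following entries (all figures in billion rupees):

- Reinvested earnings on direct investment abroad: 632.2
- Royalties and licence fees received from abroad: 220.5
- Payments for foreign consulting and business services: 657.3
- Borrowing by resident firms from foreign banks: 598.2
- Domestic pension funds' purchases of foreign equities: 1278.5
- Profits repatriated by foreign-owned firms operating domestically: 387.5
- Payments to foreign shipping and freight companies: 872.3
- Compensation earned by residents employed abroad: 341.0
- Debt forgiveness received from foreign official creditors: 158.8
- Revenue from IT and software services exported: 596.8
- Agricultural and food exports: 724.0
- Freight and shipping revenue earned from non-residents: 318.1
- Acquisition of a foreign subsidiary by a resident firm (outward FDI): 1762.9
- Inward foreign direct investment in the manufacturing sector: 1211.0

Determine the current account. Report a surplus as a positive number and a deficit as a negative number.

915.5

Goods: 724.0
Services: 220.5 + 318.1 - 657.3 - 872.3 + 596.8 = -394.2
Primary income: 341.0 + 632.2 - 387.5 = 585.7
Current account = 724.0 + (-394.2) + 585.7 = 915.5
(Excluded from the current account — financial account: borrowing by resident firms from foreign banks 598.2, domestic pension funds' purchases of foreign equities 1278.5, acquisition of a foreign subsidiary by a resident firm (outward FDI) 1762.9, inward foreign direct investment in the manufacturing sector 1211.0; capital account: debt forgiveness received from foreign official creditors 158.8.)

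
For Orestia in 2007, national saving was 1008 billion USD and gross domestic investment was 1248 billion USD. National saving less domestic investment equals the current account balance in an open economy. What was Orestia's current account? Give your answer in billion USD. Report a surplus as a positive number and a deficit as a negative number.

S - I = CA (net lending to the rest of the world).
CA = S - I = 1008 - 1248 = -240

-240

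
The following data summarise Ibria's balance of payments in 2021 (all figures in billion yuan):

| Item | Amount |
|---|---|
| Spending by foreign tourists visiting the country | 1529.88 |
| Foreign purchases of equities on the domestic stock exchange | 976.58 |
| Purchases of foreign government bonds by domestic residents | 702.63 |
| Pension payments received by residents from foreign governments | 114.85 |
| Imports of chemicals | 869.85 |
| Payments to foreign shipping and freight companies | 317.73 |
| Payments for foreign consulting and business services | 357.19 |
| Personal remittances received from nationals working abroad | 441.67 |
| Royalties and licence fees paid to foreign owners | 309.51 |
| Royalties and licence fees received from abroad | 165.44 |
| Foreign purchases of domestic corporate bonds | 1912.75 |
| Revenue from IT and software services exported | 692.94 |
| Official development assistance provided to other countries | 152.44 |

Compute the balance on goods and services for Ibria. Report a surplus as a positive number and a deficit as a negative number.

Goods: -869.85
Services: 165.44 - 309.51 - 357.19 + 692.94 - 317.73 + 1529.88 = 1403.83
Trade balance = -869.85 + 1403.83 = 533.98
(Excluded from the trade balance — financial account: foreign purchases of equities on the domestic stock exchange 976.58, purchases of foreign government bonds by domestic residents 702.63, foreign purchases of domestic corporate bonds 1912.75; secondary income: pension payments received by residents from foreign governments 114.85, personal remittances received from nationals working abroad 441.67, official development assistance provided to other countries 152.44.)

533.98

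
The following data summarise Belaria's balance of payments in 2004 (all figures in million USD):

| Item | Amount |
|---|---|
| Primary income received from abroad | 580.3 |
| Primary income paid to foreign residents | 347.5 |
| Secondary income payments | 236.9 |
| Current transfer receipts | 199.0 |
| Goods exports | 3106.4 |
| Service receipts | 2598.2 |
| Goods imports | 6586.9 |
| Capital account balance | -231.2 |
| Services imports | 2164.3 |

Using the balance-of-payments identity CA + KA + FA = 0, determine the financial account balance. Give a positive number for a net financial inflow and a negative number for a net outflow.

3082.9

Goods balance = 3106.4 - 6586.9 = -3480.5
Services balance = 2598.2 - 2164.3 = 433.9
Trade balance (goods + services) = -3480.5 + 433.9 = -3046.6
Net primary income = 580.3 - 347.5 = 232.8
Net secondary income = 199.0 - 236.9 = -37.9
Current account = -3046.6 + 232.8 + (-37.9) = -2851.7
Financial account = -(-2851.7 + (-231.2)) = 3082.9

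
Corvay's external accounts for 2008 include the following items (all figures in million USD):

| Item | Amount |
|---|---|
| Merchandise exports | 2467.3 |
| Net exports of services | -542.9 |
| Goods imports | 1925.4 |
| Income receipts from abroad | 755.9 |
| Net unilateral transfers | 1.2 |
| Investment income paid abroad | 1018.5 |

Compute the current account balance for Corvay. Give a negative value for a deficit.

Goods balance = 2467.3 - 1925.4 = 541.9
Services balance = -542.9
Trade balance (goods + services) = 541.9 + (-542.9) = -1.0
Net primary income = 755.9 - 1018.5 = -262.6
Net secondary income = 1.2
Current account = -1.0 + (-262.6) + 1.2 = -262.4

-262.4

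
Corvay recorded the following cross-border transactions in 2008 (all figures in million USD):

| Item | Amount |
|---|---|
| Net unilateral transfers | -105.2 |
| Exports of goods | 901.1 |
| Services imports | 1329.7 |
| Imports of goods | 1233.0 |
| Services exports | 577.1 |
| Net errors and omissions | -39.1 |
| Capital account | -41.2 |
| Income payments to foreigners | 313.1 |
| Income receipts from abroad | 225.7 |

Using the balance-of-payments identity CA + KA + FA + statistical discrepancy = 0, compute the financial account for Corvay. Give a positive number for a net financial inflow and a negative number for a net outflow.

Goods balance = 901.1 - 1233.0 = -331.9
Services balance = 577.1 - 1329.7 = -752.6
Trade balance (goods + services) = -331.9 + (-752.6) = -1084.5
Net primary income = 225.7 - 313.1 = -87.4
Net secondary income = -105.2
Current account = -1084.5 + (-87.4) + (-105.2) = -1277.1
Financial account = -(-1277.1 + (-41.2) + (-39.1)) = 1357.4

1357.4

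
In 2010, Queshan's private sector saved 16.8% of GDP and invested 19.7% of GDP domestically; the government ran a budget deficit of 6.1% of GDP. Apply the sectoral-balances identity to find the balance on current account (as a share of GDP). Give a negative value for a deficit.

-9.0

By the sectoral-balances identity, CA = (S_private - I) + (T - G).
Private balance = 16.8 - 19.7 = -2.9
Government balance (T - G) = -6.1
CA = -2.9 + (-6.1) = -9.0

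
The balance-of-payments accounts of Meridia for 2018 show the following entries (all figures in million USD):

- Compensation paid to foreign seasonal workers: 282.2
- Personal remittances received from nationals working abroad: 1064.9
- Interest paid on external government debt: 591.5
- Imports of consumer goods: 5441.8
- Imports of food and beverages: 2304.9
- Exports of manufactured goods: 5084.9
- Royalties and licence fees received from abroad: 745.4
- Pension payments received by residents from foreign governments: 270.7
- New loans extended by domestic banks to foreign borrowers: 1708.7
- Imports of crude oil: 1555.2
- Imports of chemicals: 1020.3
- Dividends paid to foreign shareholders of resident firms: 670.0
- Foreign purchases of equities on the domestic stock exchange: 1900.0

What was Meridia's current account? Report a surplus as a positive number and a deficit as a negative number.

-4700.0

Goods: -1020.3 - 2304.9 - 1555.2 + 5084.9 - 5441.8 = -5237.3
Services: 745.4
Primary income: -591.5 - 282.2 - 670.0 = -1543.7
Secondary income: 1064.9 + 270.7 = 1335.6
Current account = (-5237.3) + 745.4 + (-1543.7) + 1335.6 = -4700.0
(Excluded from the current account — financial account: new loans extended by domestic banks to foreign borrowers 1708.7, foreign purchases of equities on the domestic stock exchange 1900.0.)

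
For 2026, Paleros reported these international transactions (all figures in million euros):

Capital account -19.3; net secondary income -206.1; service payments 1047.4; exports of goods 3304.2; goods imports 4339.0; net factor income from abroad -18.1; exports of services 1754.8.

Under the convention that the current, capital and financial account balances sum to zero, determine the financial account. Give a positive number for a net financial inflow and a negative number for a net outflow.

Goods balance = 3304.2 - 4339.0 = -1034.8
Services balance = 1754.8 - 1047.4 = 707.4
Trade balance (goods + services) = -1034.8 + 707.4 = -327.4
Net primary income = -18.1
Net secondary income = -206.1
Current account = -327.4 + (-18.1) + (-206.1) = -551.6
Financial account = -(-551.6 + (-19.3)) = 570.9

570.9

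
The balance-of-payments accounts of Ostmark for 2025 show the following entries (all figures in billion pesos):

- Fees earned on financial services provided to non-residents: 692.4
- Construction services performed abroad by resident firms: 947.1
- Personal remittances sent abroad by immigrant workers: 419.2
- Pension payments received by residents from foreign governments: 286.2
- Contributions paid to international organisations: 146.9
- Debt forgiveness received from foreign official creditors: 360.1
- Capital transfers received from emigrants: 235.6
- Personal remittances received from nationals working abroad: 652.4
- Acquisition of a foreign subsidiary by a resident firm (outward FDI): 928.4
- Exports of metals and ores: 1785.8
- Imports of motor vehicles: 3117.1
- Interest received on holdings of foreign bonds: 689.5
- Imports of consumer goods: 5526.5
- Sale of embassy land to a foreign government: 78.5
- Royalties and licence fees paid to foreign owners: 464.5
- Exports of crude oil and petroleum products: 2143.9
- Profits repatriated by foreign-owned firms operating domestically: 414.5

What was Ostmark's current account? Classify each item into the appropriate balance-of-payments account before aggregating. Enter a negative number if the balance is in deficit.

Goods: -3117.1 + 1785.8 - 5526.5 + 2143.9 = -4713.9
Services: 947.1 + 692.4 - 464.5 = 1175.0
Primary income: 689.5 - 414.5 = 275.0
Secondary income: 652.4 + 286.2 - 419.2 - 146.9 = 372.5
Current account = (-4713.9) + 1175.0 + 275.0 + 372.5 = -2891.4
(Excluded from the current account — capital account: debt forgiveness received from foreign official creditors 360.1, capital transfers received from emigrants 235.6, sale of embassy land to a foreign government 78.5; financial account: acquisition of a foreign subsidiary by a resident firm (outward FDI) 928.4.)

-2891.4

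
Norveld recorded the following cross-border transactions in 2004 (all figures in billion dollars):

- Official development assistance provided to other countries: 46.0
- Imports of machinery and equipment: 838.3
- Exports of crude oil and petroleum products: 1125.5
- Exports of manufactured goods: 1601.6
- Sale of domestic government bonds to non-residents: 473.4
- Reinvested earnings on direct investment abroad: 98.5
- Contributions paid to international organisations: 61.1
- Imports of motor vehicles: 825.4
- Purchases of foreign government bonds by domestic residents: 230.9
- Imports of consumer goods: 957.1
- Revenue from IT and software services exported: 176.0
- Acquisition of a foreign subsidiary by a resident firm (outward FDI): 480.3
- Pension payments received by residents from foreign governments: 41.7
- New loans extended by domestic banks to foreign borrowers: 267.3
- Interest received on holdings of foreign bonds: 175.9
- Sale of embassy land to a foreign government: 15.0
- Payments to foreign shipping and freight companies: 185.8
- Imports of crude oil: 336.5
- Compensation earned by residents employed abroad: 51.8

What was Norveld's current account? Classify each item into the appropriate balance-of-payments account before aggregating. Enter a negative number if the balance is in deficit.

Goods: -838.3 - 336.5 - 825.4 + 1125.5 - 957.1 + 1601.6 = -230.2
Services: 176.0 - 185.8 = -9.8
Primary income: 51.8 + 175.9 + 98.5 = 326.2
Secondary income: -46.0 + 41.7 - 61.1 = -65.4
Current account = (-230.2) + (-9.8) + 326.2 + (-65.4) = 20.8
(Excluded from the current account — financial account: sale of domestic government bonds to non-residents 473.4, purchases of foreign government bonds by domestic residents 230.9, acquisition of a foreign subsidiary by a resident firm (outward FDI) 480.3, new loans extended by domestic banks to foreign borrowers 267.3; capital account: sale of embassy land to a foreign government 15.0.)

20.8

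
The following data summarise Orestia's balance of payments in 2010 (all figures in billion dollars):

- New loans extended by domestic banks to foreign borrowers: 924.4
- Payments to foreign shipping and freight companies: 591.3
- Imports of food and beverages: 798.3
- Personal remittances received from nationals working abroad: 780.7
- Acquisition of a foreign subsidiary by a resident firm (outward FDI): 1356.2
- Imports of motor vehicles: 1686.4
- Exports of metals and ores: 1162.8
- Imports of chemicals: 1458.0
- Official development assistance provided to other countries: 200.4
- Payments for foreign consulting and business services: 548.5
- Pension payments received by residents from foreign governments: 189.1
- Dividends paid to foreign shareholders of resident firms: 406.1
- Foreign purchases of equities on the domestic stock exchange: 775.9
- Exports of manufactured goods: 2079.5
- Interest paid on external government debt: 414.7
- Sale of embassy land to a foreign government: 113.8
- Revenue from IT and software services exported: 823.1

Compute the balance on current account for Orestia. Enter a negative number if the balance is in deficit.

Goods: -798.3 + 2079.5 - 1686.4 + 1162.8 - 1458.0 = -700.4
Services: -591.3 + 823.1 - 548.5 = -316.7
Primary income: -414.7 - 406.1 = -820.8
Secondary income: 780.7 - 200.4 + 189.1 = 769.4
Current account = (-700.4) + (-316.7) + (-820.8) + 769.4 = -1068.5
(Excluded from the current account — financial account: new loans extended by domestic banks to foreign borrowers 924.4, acquisition of a foreign subsidiary by a resident firm (outward FDI) 1356.2, foreign purchases of equities on the domestic stock exchange 775.9; capital account: sale of embassy land to a foreign government 113.8.)

-1068.5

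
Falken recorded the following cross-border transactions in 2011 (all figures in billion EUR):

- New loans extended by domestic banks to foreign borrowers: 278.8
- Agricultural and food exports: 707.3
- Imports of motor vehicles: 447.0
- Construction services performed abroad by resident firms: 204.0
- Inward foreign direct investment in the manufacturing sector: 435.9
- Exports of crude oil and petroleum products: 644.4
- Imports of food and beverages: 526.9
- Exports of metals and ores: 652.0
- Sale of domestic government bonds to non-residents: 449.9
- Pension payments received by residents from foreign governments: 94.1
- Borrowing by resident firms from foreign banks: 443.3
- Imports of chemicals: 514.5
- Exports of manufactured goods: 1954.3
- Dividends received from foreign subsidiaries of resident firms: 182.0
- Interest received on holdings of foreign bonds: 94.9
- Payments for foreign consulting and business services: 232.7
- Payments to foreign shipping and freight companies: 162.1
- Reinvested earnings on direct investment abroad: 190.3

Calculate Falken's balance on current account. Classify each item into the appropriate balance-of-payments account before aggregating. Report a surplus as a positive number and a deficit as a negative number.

2840.1

Goods: -447.0 + 1954.3 - 514.5 + 644.4 + 707.3 - 526.9 + 652.0 = 2469.6
Services: 204.0 - 162.1 - 232.7 = -190.8
Primary income: 182.0 + 94.9 + 190.3 = 467.2
Secondary income: 94.1
Current account = 2469.6 + (-190.8) + 467.2 + 94.1 = 2840.1
(Excluded from the current account — financial account: new loans extended by domestic banks to foreign borrowers 278.8, inward foreign direct investment in the manufacturing sector 435.9, sale of domestic government bonds to non-residents 449.9, borrowing by resident firms from foreign banks 443.3.)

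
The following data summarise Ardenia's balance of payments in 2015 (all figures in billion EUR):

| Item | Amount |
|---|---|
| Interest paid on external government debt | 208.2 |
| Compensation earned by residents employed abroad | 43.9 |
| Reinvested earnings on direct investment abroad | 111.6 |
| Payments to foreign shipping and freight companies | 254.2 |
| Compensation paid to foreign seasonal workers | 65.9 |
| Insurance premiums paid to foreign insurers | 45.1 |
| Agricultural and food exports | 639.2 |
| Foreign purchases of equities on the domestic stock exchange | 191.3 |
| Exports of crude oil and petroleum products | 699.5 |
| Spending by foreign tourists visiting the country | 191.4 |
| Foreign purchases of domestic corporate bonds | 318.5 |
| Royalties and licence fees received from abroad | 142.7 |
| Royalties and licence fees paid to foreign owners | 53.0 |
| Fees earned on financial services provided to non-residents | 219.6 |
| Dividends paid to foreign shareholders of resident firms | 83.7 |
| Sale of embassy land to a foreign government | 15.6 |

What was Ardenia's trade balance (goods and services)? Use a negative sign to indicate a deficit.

Goods: 699.5 + 639.2 = 1338.7
Services: 142.7 - 45.1 + 219.6 - 53.0 - 254.2 + 191.4 = 201.4
Trade balance = 1338.7 + 201.4 = 1540.1
(Excluded from the trade balance — primary income: interest paid on external government debt 208.2, compensation earned by residents employed abroad 43.9, reinvested earnings on direct investment abroad 111.6, compensation paid to foreign seasonal workers 65.9, dividends paid to foreign shareholders of resident firms 83.7; financial account: foreign purchases of equities on the domestic stock exchange 191.3, foreign purchases of domestic corporate bonds 318.5; capital account: sale of embassy land to a foreign government 15.6.)

1540.1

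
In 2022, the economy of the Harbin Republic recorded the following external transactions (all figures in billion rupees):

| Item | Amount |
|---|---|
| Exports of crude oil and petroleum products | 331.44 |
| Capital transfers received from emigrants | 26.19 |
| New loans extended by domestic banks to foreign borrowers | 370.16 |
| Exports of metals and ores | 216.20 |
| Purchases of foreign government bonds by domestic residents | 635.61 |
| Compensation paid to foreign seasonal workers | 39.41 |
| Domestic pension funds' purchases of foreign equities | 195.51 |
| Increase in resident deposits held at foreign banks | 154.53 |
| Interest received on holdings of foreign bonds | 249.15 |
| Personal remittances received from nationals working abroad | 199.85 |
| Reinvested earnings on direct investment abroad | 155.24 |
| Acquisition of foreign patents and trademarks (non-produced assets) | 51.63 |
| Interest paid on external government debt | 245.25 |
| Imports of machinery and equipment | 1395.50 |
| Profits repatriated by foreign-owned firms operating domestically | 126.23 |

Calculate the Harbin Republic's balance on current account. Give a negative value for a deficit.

-654.51

Goods: 216.20 + 331.44 - 1395.50 = -847.86
Primary income: -245.25 + 249.15 - 39.41 - 126.23 + 155.24 = -6.50
Secondary income: 199.85
Current account = (-847.86) + (-6.50) + 199.85 = -654.51
(Excluded from the current account — capital account: capital transfers received from emigrants 26.19, acquisition of foreign patents and trademarks (non-produced assets) 51.63; financial account: new loans extended by domestic banks to foreign borrowers 370.16, purchases of foreign government bonds by domestic residents 635.61, domestic pension funds' purchases of foreign equities 195.51, increase in resident deposits held at foreign banks 154.53.)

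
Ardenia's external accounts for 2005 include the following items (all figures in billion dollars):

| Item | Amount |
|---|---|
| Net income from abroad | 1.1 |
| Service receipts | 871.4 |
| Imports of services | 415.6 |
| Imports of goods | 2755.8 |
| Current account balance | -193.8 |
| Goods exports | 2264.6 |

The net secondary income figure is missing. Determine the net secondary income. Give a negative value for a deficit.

Current account = goods balance + services balance + net primary income + net secondary income
Sum of the known components = -34.3
Net secondary income = CA - (known components) = -193.8 - (-34.3) = -159.5

-159.5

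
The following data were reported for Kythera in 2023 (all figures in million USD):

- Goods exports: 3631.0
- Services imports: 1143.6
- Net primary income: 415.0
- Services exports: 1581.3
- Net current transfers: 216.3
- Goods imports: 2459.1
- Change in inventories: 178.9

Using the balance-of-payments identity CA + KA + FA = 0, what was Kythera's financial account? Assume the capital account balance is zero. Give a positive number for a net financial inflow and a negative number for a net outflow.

Goods balance = 3631.0 - 2459.1 = 1171.9
Services balance = 1581.3 - 1143.6 = 437.7
Trade balance (goods + services) = 1171.9 + 437.7 = 1609.6
Net primary income = 415.0
Net secondary income = 216.3
Current account = 1609.6 + 415.0 + 216.3 = 2240.9
Financial account = -(2240.9) = -2240.9

-2240.9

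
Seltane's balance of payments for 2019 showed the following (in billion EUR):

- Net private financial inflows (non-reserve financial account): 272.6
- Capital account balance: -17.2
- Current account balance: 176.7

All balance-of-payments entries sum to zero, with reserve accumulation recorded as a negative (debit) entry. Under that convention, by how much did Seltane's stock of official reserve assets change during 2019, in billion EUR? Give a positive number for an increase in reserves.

432.1

Official reserve transactions balance = -(176.7 + (-17.2) + 272.6) = -432.1
An accumulation of reserves is recorded as a debit (negative entry), so the change in the stock of reserves is the negative of that balance.
Change in official reserves = -(-432.1) = 432.1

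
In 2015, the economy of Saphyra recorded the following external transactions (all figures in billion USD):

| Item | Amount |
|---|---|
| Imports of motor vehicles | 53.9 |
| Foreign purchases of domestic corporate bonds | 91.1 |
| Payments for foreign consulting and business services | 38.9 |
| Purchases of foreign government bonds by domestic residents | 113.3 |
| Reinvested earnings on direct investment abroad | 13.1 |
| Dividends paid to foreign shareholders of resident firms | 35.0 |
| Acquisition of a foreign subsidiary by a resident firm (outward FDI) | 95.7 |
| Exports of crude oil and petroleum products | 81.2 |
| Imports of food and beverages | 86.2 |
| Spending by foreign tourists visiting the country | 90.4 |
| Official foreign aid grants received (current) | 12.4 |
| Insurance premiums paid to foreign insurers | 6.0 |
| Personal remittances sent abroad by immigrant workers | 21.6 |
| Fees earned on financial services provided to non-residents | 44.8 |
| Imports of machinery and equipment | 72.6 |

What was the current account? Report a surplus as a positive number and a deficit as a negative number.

-72.3

Goods: -53.9 - 72.6 - 86.2 + 81.2 = -131.5
Services: -38.9 + 44.8 + 90.4 - 6.0 = 90.3
Primary income: 13.1 - 35.0 = -21.9
Secondary income: -21.6 + 12.4 = -9.2
Current account = (-131.5) + 90.3 + (-21.9) + (-9.2) = -72.3
(Excluded from the current account — financial account: foreign purchases of domestic corporate bonds 91.1, purchases of foreign government bonds by domestic residents 113.3, acquisition of a foreign subsidiary by a resident firm (outward FDI) 95.7.)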